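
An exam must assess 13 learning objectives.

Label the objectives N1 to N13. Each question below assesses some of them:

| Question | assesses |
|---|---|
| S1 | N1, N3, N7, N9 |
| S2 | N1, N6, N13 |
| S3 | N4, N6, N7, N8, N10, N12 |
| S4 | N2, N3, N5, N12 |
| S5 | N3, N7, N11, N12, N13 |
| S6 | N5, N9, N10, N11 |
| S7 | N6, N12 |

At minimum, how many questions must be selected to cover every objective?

4

S2 and S3 and S4 and S6 together: S2 ∪ S3 ∪ S4 ∪ S6 = {N1, N2, N3, N4, N5, N6, N7, N8, N9, N10, N11, N12, N13} — every objective is covered.
Only S3 contains N4, so S3 is forced; the remaining 7 objectives need at least 3 more questions (each remaining question adds at most 3) — so at least 4 questions are needed, and 4 is optimal.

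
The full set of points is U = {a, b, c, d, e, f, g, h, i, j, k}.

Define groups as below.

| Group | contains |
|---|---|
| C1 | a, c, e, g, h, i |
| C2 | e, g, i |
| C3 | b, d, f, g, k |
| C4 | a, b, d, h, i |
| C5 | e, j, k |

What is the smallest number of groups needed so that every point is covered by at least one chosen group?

C1, C3, and C5 cover everything between them: the union {a, b, c, d, e, f, g, h, i, j, k} is all of U.
Only C1 contains c, so C1 is forced; the remaining 5 points need at least 2 more groups (each remaining group adds at most 4) — so at least 3 groups are needed, and 3 is optimal.

3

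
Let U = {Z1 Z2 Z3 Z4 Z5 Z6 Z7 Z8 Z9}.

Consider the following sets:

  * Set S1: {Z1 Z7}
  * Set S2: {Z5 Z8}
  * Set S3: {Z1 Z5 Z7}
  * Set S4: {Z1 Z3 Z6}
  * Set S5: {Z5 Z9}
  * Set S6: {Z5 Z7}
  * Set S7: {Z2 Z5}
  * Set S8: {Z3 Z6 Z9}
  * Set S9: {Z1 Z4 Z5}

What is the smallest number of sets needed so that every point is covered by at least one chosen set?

5

S2, S6, S7, S8, and S9 cover everything between them: the union {Z1, Z2, Z3, Z4, Z5, Z6, Z7, Z8, Z9} is all of U.
No 4 of the 9 sets cover everything (all 126 combinations miss at least one point), so 5 is optimal.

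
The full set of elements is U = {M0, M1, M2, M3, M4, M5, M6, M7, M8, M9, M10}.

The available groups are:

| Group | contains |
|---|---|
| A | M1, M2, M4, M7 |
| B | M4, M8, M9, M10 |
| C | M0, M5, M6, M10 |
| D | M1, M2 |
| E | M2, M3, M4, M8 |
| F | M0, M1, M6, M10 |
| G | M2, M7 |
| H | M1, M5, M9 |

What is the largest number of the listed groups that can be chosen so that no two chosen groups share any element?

2

G, H are pairwise disjoint (G={M2,M7}; H={M1,M5,M9}).
Every remaining group overlaps one of these, and no 3 of the listed groups are pairwise disjoint, so 2 is the maximum.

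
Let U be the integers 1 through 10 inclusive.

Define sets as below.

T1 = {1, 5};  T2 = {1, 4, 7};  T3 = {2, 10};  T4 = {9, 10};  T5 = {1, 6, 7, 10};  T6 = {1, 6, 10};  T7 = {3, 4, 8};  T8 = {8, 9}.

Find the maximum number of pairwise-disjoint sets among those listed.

T1, T3, T8 are pairwise disjoint (T1={1,5}; T3={2,10}; T8={8,9}).
Every remaining set overlaps one of these, and no 4 of the listed sets are pairwise disjoint, so 3 is the maximum.

3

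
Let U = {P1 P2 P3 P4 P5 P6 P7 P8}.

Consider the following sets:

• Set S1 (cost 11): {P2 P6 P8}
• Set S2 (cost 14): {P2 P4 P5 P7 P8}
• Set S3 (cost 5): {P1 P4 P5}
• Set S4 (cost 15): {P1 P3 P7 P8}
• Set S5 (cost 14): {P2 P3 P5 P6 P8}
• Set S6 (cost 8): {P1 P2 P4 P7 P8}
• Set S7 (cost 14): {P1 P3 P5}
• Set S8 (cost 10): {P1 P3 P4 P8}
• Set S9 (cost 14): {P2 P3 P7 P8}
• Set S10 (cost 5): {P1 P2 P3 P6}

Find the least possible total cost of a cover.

S3, S6, S10 together cover every item (S3 ∪ S6 ∪ S10 = {P1, P2, P3, P4, P5, P6, P7, P8}); total cost 5 + 8 + 5 = 18.
No covering selection has total cost below 18.

18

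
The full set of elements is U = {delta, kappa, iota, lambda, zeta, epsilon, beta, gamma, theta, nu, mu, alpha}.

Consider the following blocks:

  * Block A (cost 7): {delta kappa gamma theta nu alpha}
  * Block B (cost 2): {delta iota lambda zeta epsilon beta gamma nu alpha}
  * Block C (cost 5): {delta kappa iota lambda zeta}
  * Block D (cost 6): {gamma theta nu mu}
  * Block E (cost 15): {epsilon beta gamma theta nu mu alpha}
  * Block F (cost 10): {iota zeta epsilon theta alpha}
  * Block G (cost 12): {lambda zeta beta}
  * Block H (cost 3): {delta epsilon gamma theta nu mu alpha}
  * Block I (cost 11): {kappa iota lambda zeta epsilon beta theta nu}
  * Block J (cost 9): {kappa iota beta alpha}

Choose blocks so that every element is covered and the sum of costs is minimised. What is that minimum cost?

B, C, H together cover every element (B ∪ C ∪ H = {delta, kappa, iota, lambda, zeta, epsilon, beta, gamma, theta, nu, mu, alpha}); total cost 2 + 5 + 3 = 10.
No covering selection has total cost below 10.

10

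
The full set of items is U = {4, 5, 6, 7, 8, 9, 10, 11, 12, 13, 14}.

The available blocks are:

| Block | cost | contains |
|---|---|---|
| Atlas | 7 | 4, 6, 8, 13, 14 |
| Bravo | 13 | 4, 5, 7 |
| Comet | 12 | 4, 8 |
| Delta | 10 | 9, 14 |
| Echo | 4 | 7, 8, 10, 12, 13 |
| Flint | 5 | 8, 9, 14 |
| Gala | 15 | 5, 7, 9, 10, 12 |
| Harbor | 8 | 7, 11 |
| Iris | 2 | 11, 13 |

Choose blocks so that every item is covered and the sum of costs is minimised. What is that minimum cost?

24

Atlas, Gala, Iris together cover every item (Atlas ∪ Gala ∪ Iris = {4, 5, 6, 7, 8, 9, 10, 11, 12, 13, 14}); total cost 7 + 15 + 2 = 24.
The greedy pick Echo, Iris, Atlas, Flint, Bravo costs 31; no covering selection beats 24.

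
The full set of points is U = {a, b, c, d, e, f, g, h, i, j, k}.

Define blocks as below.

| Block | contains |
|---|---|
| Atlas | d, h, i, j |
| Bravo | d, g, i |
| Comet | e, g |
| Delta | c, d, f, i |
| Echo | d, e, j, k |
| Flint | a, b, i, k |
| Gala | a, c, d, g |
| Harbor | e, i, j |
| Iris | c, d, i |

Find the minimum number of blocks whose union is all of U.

Atlas, Comet, Delta, and Flint cover everything between them: the union {a, b, c, d, e, f, g, h, i, j, k} is all of U.
Only Flint contains b, so Flint is forced; the remaining 7 points need at least 3 more blocks (each remaining block adds at most 3) — so at least 4 blocks are needed, and 4 is optimal.

4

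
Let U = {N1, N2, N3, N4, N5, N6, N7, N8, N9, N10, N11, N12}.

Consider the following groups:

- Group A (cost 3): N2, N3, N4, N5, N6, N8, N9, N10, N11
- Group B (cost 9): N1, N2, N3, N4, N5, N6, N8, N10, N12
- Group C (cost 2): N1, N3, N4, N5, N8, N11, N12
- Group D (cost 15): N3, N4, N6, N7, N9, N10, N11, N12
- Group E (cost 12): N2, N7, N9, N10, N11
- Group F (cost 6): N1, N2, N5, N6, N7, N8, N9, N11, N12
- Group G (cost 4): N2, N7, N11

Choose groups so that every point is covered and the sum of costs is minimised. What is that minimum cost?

A, F together cover every point (A ∪ F = {N1, N2, N3, N4, N5, N6, N7, N8, N9, N10, N11, N12}); total cost 3 + 6 = 9.
No covering selection has total cost below 9.

9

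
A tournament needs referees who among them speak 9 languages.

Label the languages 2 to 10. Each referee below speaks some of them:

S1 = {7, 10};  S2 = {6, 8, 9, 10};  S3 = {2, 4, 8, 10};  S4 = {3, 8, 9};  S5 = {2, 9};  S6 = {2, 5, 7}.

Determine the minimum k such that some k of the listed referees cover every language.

S2 and S3 and S4 and S6 together: S2 ∪ S3 ∪ S4 ∪ S6 = {2, 3, 4, 5, 6, 7, 8, 9, 10} — every language is covered.
Only S3 contains 4, so S3 is forced; the remaining 5 languages need at least 3 more referees (each remaining referee adds at most 2) — so at least 4 referees are needed, and 4 is optimal.

4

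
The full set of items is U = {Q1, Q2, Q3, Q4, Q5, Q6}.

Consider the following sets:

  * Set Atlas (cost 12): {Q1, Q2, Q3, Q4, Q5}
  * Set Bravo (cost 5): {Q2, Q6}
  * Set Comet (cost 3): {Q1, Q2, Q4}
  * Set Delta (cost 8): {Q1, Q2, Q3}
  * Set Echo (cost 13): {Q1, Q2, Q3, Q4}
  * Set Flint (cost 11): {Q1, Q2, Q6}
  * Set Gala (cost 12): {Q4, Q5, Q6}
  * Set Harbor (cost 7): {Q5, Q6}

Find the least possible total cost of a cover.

Atlas, Bravo together cover every item (Atlas ∪ Bravo = {Q1, Q2, Q3, Q4, Q5, Q6}); total cost 12 + 5 = 17.
The greedy pick Comet, Harbor, Delta costs 18; no covering selection beats 17.

17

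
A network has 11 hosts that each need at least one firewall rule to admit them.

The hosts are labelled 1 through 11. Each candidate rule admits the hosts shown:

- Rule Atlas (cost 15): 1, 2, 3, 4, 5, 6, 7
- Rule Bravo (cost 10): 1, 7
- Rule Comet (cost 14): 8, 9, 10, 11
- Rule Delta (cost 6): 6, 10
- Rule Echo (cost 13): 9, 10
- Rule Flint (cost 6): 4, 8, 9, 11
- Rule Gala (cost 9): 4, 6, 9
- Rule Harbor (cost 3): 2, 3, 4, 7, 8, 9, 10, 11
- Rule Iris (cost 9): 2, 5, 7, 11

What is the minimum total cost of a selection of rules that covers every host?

18

Atlas, Harbor together cover every host (Atlas ∪ Harbor = {1, 2, 3, 4, 5, 6, 7, 8, 9, 10, 11}); total cost 15 + 3 = 18.
No covering selection has total cost below 18.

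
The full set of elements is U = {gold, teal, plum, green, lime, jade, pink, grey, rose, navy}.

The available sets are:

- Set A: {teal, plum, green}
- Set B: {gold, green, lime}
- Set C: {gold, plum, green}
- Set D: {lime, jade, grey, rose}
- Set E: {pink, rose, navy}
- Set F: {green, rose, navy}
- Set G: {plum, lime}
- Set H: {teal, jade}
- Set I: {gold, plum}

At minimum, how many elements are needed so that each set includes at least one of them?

The 4 elements {plum, green, jade, rose} hit every set.
No choice of 3 elements meets every set, so 4 is the minimum.

4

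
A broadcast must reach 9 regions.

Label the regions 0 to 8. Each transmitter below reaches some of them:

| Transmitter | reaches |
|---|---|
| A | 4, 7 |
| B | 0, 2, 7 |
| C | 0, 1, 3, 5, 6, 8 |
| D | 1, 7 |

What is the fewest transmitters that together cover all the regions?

Take {A, B, C}. Their union is {0, 1, 2, 3, 4, 5, 6, 7, 8}, which is all 9 regions.
Only B contains 2, so B is forced; the remaining 6 regions need at least 2 more transmitters (each remaining transmitter adds at most 5) — so at least 3 transmitters are needed, and 3 is optimal.

3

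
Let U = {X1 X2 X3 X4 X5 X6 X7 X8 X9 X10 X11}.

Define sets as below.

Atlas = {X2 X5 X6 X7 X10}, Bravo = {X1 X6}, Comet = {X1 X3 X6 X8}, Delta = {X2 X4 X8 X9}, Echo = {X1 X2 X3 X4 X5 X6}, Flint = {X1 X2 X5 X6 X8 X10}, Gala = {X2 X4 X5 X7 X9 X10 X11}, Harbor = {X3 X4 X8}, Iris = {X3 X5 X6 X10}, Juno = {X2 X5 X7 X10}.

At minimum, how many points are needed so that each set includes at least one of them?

Take H = {X1, X4, X5}. Each listed set contains at least one of these, so H is a hitting set of size 3.
The sets Bravo, Harbor, Juno are pairwise disjoint, so any hitting set needs a separate point for each — at least 3. Hence 3 is optimal.

3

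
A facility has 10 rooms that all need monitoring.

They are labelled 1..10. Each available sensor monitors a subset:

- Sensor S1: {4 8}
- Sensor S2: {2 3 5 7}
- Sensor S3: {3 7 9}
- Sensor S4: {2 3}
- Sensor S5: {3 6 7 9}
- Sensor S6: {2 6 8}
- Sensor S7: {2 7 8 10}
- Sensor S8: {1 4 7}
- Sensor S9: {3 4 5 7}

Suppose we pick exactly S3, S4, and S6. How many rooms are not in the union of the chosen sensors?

4

Union of S3, S4, S6 = {2, 3, 6, 7, 8, 9}.
Not covered: 1, 4, 5, 10 — 4 rooms.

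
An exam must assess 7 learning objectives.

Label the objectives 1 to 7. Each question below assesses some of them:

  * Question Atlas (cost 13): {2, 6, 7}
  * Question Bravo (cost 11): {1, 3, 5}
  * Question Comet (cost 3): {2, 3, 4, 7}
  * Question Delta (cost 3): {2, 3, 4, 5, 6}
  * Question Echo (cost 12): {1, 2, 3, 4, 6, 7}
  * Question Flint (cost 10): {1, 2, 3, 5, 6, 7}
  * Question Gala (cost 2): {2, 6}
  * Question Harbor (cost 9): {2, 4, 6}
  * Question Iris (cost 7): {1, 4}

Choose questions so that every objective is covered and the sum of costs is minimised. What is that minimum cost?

13

Delta, Flint together cover every objective (Delta ∪ Flint = {1, 2, 3, 4, 5, 6, 7}); total cost 3 + 10 = 13.
No covering selection has total cost below 13.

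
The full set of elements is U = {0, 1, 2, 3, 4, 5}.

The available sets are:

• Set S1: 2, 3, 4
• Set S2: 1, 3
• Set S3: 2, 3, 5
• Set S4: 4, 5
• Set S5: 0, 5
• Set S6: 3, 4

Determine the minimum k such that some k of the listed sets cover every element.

Take {S1, S2, S5}. Their union is {0, 1, 2, 3, 4, 5}, which is all 6 elements.
Only S5 contains 0, so S5 is forced; the remaining 4 elements need at least 2 more sets (each remaining set adds at most 3) — so at least 3 sets are needed, and 3 is optimal.

3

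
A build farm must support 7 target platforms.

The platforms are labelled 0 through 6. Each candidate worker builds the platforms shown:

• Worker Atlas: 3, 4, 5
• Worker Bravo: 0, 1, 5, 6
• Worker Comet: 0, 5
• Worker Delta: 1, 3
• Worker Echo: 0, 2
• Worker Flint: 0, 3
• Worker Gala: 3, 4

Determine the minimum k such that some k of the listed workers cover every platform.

Bravo and Echo and Gala together: Bravo ∪ Echo ∪ Gala = {0, 1, 2, 3, 4, 5, 6} — every platform is covered.
Only Echo contains 2, so Echo is forced; the remaining 5 platforms need at least 2 more workers (each remaining worker adds at most 3) — so at least 3 workers are needed, and 3 is optimal.

3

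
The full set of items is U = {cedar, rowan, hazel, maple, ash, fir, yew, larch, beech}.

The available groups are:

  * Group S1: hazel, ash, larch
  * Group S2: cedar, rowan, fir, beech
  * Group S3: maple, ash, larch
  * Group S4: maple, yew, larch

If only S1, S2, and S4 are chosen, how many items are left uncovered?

Union of S1, S2, S4 = {cedar, rowan, hazel, maple, ash, fir, yew, larch, beech} — that's every item, so 0 are uncovered.

0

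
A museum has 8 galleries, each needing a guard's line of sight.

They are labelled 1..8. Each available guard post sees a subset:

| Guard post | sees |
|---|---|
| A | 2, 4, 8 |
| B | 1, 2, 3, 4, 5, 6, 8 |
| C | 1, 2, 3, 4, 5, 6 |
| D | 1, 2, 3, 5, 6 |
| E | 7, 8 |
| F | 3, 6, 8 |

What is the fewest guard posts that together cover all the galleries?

2

B and E together: B ∪ E = {1, 2, 3, 4, 5, 6, 7, 8} — every gallery is covered.
No single guard post has all 8 galleries (the largest, B, has 7), so 2 is optimal.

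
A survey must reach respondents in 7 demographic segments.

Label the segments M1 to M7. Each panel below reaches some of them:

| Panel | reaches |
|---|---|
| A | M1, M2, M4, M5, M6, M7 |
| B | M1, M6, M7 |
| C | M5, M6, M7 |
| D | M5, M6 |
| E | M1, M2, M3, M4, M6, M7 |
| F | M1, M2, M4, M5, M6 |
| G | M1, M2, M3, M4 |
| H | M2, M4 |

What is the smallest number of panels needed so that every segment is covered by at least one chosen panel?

2

Take {A, G}. Their union is {M1, M2, M3, M4, M5, M6, M7}, which is all 7 segments.
No single panel has all 7 segments (the largest, A, has 6), so 2 is optimal.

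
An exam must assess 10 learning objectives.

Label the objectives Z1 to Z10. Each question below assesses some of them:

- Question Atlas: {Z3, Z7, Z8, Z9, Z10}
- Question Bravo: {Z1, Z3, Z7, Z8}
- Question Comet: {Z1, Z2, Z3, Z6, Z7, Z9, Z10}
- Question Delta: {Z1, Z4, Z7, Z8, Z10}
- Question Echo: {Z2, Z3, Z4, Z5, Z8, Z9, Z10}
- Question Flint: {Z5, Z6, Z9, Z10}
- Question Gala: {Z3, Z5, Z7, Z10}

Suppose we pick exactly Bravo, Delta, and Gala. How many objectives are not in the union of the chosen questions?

Union of Bravo, Delta, Gala = {Z1, Z3, Z4, Z5, Z7, Z8, Z10}.
Not covered: Z2, Z6, Z9 — 3 objectives.

3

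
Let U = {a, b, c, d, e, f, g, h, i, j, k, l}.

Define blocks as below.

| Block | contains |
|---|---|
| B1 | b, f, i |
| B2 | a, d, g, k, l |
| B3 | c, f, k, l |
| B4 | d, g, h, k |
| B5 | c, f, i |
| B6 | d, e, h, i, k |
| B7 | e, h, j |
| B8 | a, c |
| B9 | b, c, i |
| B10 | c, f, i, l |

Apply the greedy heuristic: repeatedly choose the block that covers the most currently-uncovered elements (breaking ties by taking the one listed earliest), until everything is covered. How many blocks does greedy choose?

Greedy: pick B2 (covers 5 new) → pick B1 (covers 3 new) → pick B7 (covers 3 new) → pick B3 (covers 1 new). Total picks: 4.

4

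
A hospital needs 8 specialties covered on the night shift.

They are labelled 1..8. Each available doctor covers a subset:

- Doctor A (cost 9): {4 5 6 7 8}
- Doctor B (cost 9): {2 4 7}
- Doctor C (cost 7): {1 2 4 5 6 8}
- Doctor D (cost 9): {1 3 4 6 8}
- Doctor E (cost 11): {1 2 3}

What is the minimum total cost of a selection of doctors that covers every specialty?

20

A, E together cover every specialty (A ∪ E = {1, 2, 3, 4, 5, 6, 7, 8}); total cost 9 + 11 = 20.
The greedy pick C, A, D costs 25; no covering selection beats 20.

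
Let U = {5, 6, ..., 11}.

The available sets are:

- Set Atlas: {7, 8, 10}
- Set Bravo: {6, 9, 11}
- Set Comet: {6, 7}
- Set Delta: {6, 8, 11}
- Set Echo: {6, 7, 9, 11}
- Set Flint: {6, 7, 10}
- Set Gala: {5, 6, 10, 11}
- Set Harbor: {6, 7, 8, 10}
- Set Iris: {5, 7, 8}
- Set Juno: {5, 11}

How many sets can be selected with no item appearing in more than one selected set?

2

Atlas, Juno are pairwise disjoint (Atlas={7,8,10}; Juno={5,11}).
Every remaining set overlaps one of these, and no 3 of the listed sets are pairwise disjoint, so 2 is the maximum.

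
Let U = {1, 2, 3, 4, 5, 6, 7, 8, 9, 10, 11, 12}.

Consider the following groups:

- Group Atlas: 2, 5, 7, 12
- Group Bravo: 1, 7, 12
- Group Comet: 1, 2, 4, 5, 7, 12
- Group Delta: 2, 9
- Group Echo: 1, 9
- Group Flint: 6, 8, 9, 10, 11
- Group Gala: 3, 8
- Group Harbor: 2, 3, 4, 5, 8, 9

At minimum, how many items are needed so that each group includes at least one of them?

Take H = {3, 9, 12}. Each listed group contains at least one of these, so H is a hitting set of size 3.
The groups Atlas, Echo, Gala are pairwise disjoint, so any hitting set needs a separate item for each — at least 3. Hence 3 is optimal.

3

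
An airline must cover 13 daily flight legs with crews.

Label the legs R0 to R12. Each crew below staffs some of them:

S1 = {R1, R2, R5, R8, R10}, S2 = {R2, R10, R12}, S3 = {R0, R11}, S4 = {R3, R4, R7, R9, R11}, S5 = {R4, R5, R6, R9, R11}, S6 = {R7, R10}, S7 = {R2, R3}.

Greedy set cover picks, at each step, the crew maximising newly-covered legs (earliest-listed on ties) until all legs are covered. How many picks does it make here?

Greedy: pick S1 (covers 5 new) → pick S4 (covers 5 new) → pick S2 (covers 1 new) → pick S3 (covers 1 new) → pick S5 (covers 1 new). Total picks: 5.

5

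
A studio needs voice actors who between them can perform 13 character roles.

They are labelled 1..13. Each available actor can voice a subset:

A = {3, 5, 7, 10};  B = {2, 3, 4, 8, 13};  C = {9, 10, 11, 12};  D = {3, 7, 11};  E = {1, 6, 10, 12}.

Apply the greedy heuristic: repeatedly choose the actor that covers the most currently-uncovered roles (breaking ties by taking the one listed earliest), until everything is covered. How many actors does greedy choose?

Greedy: pick B (covers 5 new) → pick C (covers 4 new) → pick A (covers 2 new) → pick E (covers 2 new). Total picks: 4.

4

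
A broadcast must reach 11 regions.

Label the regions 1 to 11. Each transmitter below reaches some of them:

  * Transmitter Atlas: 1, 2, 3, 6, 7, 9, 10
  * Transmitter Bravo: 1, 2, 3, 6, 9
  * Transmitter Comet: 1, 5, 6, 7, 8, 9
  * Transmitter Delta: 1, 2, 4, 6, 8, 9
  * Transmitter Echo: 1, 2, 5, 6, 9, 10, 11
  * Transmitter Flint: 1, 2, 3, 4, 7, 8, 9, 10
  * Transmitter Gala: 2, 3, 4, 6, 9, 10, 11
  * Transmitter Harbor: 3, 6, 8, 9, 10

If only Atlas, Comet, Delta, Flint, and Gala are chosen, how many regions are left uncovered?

Union of Atlas, Comet, Delta, Flint, Gala = {1, 2, 3, 4, 5, 6, 7, 8, 9, 10, 11} — that's every region, so 0 are uncovered.

0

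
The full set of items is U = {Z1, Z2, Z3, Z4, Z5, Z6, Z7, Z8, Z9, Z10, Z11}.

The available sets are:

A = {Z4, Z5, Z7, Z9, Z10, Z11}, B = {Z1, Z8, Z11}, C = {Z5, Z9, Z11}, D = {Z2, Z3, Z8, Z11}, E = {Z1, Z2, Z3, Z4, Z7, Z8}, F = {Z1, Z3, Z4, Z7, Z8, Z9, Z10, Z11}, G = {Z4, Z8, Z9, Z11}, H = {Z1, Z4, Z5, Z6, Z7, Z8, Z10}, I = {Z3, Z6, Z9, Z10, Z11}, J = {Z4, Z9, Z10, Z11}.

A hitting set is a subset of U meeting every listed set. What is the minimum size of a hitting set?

T = {Z7, Z11} meets every set (each contains at least one member of T), and |T| = 2.
The sets C, E are pairwise disjoint, so any hitting set needs a separate item for each — at least 2. Hence 2 is optimal.

2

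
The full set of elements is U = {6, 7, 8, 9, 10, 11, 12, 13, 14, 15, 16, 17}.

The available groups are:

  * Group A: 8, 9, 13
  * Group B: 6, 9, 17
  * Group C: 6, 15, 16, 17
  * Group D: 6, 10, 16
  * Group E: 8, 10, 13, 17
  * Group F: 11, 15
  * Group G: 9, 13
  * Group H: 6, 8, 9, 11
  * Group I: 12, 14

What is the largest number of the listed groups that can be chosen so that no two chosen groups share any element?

4

D, F, G, I are pairwise disjoint (D={6,10,16}; F={11,15}; G={9,13}; I={12,14}).
Every remaining group overlaps one of these, and no 5 of the listed groups are pairwise disjoint, so 4 is the maximum.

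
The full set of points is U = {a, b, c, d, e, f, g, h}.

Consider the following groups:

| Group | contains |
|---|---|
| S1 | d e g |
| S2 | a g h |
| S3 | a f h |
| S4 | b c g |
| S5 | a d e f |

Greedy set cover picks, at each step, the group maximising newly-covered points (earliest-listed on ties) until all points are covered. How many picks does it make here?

Greedy: pick S5 (covers 4 new) → pick S4 (covers 3 new) → pick S2 (covers 1 new). Total picks: 3.

3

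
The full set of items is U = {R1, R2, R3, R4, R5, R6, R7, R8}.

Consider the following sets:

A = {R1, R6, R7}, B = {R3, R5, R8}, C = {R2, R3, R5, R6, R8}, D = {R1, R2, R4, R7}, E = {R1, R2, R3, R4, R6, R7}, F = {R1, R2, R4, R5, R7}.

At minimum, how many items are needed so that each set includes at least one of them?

2

H = {R1, R8} meets every set (each contains at least one member of H), and |H| = 2.
The sets A, B are pairwise disjoint, so any hitting set needs a separate item for each — at least 2. Hence 2 is optimal.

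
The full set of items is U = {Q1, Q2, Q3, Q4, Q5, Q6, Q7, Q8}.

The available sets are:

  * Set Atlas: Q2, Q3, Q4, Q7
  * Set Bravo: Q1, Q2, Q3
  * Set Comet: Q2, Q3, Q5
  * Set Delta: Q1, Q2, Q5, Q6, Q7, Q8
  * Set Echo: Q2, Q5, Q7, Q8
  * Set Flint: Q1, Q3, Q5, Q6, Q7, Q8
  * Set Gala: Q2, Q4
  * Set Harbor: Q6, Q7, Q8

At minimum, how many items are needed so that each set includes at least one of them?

The 2 items {Q2, Q8} hit every set.
The sets Comet, Harbor are pairwise disjoint, so any hitting set needs a separate item for each — at least 2. Hence 2 is optimal.

2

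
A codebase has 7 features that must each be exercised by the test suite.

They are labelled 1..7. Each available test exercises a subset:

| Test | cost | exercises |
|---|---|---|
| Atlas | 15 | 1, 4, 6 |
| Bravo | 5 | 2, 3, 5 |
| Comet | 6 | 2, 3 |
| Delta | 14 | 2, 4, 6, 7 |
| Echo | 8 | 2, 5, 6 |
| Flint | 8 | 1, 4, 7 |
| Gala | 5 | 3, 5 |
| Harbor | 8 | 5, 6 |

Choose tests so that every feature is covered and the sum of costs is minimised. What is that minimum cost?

Echo, Flint, Gala together cover every feature (Echo ∪ Flint ∪ Gala = {1, 2, 3, 4, 5, 6, 7}); total cost 8 + 8 + 5 = 21.
No covering selection has total cost below 21.

21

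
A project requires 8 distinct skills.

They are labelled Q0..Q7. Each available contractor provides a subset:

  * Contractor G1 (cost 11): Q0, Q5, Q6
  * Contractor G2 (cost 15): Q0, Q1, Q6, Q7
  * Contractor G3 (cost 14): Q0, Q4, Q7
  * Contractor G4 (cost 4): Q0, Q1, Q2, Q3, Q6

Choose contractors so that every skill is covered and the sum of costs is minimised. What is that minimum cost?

29

G1, G3, G4 together cover every skill (G1 ∪ G3 ∪ G4 = {Q0, Q1, Q2, Q3, Q4, Q5, Q6, Q7}); total cost 11 + 14 + 4 = 29.
No covering selection has total cost below 29.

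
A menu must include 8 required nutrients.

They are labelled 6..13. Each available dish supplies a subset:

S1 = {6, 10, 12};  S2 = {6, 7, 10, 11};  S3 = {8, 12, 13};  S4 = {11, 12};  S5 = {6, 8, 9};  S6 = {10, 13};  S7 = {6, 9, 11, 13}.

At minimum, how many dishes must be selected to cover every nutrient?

3

Take {S2, S3, S5}. Their union is {6, 7, 8, 9, 10, 11, 12, 13}, which is all 8 nutrients.
Only S2 contains 7, so S2 is forced; the remaining 4 nutrients need at least 2 more dishes (each remaining dish adds at most 3) — so at least 3 dishes are needed, and 3 is optimal.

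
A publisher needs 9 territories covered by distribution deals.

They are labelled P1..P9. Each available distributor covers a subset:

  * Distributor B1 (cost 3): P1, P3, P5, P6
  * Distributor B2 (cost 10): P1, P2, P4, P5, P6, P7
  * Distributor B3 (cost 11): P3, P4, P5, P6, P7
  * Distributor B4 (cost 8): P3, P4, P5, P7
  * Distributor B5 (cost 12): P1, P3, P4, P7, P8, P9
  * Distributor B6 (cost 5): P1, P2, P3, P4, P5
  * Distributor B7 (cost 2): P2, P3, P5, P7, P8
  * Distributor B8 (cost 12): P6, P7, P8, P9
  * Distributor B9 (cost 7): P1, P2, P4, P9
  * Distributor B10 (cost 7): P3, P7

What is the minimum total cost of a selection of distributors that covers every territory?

B1, B7, B9 together cover every territory (B1 ∪ B7 ∪ B9 = {P1, P2, P3, P4, P5, P6, P7, P8, P9}); total cost 3 + 2 + 7 = 12.
No covering selection has total cost below 12.

12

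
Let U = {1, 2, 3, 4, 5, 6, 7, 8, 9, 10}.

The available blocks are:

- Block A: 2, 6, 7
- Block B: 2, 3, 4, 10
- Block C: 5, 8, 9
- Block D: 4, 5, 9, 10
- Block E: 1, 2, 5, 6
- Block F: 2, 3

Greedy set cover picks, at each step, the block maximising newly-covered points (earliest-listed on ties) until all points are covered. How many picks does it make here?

4

Greedy: pick B (covers 4 new) → pick C (covers 3 new) → pick A (covers 2 new) → pick E (covers 1 new). Total picks: 4.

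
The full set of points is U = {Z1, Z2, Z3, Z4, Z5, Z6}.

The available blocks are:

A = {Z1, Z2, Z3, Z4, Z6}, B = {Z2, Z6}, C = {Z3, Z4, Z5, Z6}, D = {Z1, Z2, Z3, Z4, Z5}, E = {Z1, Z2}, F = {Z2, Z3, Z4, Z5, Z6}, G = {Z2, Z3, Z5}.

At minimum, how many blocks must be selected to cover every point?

E and F together: E ∪ F = {Z1, Z2, Z3, Z4, Z5, Z6} — every point is covered.
No single block has all 6 points (the largest, A, has 5), so 2 is optimal.

2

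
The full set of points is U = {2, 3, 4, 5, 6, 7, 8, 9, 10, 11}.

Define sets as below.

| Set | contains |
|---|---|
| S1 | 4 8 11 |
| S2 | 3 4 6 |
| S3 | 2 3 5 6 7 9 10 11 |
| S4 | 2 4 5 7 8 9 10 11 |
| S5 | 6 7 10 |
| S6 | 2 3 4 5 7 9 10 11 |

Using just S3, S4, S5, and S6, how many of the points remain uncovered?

0

Union of S3, S4, S5, S6 = {2, 3, 4, 5, 6, 7, 8, 9, 10, 11} — that's every point, so 0 are uncovered.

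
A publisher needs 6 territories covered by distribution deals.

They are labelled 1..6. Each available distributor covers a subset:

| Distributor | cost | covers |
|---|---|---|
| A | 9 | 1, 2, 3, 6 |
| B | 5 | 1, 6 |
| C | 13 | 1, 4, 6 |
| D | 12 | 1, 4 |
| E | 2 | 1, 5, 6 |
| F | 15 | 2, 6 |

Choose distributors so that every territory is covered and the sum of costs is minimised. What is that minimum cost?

A, D, E together cover every territory (A ∪ D ∪ E = {1, 2, 3, 4, 5, 6}); total cost 9 + 12 + 2 = 23.
No covering selection has total cost below 23.

23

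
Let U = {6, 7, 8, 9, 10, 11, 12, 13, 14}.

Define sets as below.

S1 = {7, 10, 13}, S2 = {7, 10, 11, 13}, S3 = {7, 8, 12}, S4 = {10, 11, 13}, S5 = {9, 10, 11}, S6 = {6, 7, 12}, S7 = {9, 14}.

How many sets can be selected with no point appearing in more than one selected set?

3

S4, S6, S7 are pairwise disjoint (S4={10,11,13}; S6={6,7,12}; S7={9,14}).
Every remaining set overlaps one of these, and no 4 of the listed sets are pairwise disjoint, so 3 is the maximum.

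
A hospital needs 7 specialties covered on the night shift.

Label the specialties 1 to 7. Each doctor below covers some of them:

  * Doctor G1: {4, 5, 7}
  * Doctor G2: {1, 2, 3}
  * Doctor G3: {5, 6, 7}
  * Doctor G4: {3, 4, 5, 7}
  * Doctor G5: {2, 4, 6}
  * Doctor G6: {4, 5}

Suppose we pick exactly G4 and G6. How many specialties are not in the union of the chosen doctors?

Union of G4, G6 = {3, 4, 5, 7}.
Not covered: 1, 2, 6 — 3 specialties.

3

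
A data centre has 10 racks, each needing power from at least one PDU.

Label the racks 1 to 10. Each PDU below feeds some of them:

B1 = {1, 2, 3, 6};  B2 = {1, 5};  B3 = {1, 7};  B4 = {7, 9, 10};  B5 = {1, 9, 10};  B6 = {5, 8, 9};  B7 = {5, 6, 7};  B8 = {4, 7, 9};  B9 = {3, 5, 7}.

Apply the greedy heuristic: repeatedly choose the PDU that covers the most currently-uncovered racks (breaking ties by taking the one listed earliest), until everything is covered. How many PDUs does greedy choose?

4

Greedy: pick B1 (covers 4 new) → pick B4 (covers 3 new) → pick B6 (covers 2 new) → pick B8 (covers 1 new). Total picks: 4.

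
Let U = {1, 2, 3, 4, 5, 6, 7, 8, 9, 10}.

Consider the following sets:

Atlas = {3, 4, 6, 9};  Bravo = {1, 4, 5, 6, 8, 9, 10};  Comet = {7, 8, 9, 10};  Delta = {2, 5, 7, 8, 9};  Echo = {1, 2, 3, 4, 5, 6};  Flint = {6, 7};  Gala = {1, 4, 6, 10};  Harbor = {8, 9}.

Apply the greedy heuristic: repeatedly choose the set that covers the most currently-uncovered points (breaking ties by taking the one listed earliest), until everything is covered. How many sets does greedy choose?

3

Greedy: pick Bravo (covers 7 new) → pick Delta (covers 2 new) → pick Atlas (covers 1 new). Total picks: 3.
(The true minimum cover uses only 2 sets, so greedy is not optimal here.)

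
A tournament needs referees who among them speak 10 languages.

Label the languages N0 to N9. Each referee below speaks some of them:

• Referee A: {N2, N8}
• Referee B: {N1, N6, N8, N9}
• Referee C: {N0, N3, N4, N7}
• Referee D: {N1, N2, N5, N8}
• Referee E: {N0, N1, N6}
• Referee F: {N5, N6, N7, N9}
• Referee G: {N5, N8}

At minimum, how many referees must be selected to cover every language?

3

Take {C, D, F}. Their union is {N0, N1, N2, N3, N4, N5, N6, N7, N8, N9}, which is all 10 languages.
Each referee has at most 4 languages, and 2·4 = 8 < 10 — so at least 3 referees are needed, and 3 is optimal.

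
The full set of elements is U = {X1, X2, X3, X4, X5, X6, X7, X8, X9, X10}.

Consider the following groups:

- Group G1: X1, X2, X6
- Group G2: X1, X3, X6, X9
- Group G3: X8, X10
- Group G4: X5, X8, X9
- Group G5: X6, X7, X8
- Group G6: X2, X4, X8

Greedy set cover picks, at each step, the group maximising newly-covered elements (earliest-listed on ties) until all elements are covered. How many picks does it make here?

5

Greedy: pick G2 (covers 4 new) → pick G6 (covers 3 new) → pick G3 (covers 1 new) → pick G4 (covers 1 new) → pick G5 (covers 1 new). Total picks: 5.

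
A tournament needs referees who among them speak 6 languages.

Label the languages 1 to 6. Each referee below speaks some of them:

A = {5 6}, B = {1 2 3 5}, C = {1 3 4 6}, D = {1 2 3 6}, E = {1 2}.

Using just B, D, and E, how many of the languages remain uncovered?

1

Union of B, D, E = {1, 2, 3, 5, 6}.
Not covered: 4 — 1 language.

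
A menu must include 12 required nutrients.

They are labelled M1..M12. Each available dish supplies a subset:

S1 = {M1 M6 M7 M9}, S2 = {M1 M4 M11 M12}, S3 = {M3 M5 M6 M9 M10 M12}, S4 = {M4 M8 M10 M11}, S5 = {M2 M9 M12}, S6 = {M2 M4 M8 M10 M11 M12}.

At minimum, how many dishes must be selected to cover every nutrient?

Take {S1, S3, S6}. Their union is {M1, M2, M3, M4, M5, M6, M7, M8, M9, M10, M11, M12}, which is all 12 nutrients.
Only S3 contains M3, so S3 is forced; the remaining 6 nutrients need at least 2 more dishes (each remaining dish adds at most 4) — so at least 3 dishes are needed, and 3 is optimal.

3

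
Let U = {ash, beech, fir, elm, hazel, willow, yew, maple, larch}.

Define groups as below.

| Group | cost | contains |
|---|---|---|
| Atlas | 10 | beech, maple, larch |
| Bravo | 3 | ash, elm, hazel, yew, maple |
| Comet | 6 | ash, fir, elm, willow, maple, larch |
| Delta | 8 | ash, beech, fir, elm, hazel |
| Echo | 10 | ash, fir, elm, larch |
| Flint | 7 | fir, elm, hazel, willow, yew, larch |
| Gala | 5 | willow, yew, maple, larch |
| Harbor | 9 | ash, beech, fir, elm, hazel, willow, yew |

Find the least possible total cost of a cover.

13

Delta, Gala together cover every item (Delta ∪ Gala = {ash, beech, fir, elm, hazel, willow, yew, maple, larch}); total cost 8 + 5 = 13.
The greedy pick Bravo, Comet, Delta costs 17; no covering selection beats 13.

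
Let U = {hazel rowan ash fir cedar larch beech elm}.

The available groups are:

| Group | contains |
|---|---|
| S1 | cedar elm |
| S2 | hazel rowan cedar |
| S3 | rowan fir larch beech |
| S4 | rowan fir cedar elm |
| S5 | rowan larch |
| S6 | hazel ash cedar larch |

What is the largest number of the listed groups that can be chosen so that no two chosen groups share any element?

2

S1, S5 are pairwise disjoint (S1={cedar,elm}; S5={rowan,larch}).
Every remaining group overlaps one of these, and no 3 of the listed groups are pairwise disjoint, so 2 is the maximum.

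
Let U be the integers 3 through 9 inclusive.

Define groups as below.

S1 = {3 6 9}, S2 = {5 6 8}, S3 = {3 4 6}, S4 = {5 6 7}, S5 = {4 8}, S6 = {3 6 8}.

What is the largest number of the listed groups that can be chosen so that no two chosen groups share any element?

2

S4, S5 are pairwise disjoint (S4={5,6,7}; S5={4,8}).
Every remaining group overlaps one of these, and no 3 of the listed groups are pairwise disjoint, so 2 is the maximum.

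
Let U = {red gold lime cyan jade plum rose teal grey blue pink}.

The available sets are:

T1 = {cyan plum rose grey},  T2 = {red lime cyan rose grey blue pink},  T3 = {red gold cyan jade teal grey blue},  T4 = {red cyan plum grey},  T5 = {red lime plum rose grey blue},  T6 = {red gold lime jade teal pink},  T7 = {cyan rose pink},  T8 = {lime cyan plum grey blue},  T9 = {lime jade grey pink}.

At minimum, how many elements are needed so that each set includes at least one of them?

The 2 elements {grey, pink} hit every set.
The sets T1, T6 are pairwise disjoint, so any hitting set needs a separate element for each — at least 2. Hence 2 is optimal.

2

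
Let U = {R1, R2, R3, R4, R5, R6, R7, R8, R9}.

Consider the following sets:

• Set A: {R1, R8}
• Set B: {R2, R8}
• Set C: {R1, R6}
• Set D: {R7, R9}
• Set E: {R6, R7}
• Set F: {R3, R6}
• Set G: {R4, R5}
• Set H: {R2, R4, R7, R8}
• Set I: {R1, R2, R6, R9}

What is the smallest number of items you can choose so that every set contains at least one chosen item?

4

T = {R4, R6, R7, R8} meets every set (each contains at least one member of T), and |T| = 4.
The sets B, D, F, G are pairwise disjoint, so any hitting set needs a separate item for each — at least 4. Hence 4 is optimal.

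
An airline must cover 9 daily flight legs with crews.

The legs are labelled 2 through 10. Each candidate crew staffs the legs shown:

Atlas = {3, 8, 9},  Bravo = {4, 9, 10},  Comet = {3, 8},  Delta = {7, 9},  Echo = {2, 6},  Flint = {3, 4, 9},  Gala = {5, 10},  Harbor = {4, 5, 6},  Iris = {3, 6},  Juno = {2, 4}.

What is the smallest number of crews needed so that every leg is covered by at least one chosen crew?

5

Comet and Delta and Gala and Iris and Juno together: Comet ∪ Delta ∪ Gala ∪ Iris ∪ Juno = {2, 3, 4, 5, 6, 7, 8, 9, 10} — every leg is covered.
No 4 of the 10 crews cover everything (all 210 combinations miss at least one leg), so 5 is optimal.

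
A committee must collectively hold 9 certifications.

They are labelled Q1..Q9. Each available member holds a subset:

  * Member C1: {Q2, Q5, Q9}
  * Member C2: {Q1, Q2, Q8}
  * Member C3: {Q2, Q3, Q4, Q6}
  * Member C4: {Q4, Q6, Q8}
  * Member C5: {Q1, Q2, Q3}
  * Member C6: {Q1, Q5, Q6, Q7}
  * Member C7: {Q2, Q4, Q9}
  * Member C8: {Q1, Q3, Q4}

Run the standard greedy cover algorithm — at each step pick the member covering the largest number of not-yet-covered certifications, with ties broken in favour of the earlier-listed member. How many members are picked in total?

4

Greedy: pick C3 (covers 4 new) → pick C6 (covers 3 new) → pick C1 (covers 1 new) → pick C2 (covers 1 new). Total picks: 4.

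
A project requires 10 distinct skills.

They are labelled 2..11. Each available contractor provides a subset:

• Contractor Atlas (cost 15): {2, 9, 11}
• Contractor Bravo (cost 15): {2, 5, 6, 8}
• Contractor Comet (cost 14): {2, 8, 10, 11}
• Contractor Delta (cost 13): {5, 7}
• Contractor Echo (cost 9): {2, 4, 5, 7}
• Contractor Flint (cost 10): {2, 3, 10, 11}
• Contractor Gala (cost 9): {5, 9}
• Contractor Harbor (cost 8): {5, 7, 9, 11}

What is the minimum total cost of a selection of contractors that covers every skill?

Bravo, Echo, Flint, Harbor together cover every skill (Bravo ∪ Echo ∪ Flint ∪ Harbor = {2, 3, 4, 5, 6, 7, 8, 9, 10, 11}); total cost 15 + 9 + 10 + 8 = 42.
No covering selection has total cost below 42.

42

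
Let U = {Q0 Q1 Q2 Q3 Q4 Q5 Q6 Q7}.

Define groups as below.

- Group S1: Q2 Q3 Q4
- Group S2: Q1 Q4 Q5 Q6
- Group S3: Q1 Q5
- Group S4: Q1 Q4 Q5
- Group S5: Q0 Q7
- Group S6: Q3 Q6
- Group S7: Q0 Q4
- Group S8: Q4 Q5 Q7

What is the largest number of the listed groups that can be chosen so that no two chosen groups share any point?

3

S4, S5, S6 are pairwise disjoint (S4={Q1,Q4,Q5}; S5={Q0,Q7}; S6={Q3,Q6}).
Every remaining group overlaps one of these, and no 4 of the listed groups are pairwise disjoint, so 3 is the maximum.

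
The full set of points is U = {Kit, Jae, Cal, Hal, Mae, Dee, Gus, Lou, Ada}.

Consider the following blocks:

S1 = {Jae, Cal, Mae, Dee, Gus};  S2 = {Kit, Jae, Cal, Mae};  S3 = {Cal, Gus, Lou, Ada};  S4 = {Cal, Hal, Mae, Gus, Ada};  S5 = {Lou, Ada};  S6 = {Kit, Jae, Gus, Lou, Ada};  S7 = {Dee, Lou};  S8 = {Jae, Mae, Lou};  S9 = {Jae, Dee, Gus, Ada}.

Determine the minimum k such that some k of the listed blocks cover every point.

3

S4 and S6 and S9 together: S4 ∪ S6 ∪ S9 = {Kit, Jae, Cal, Hal, Mae, Dee, Gus, Lou, Ada} — every point is covered.
Only S4 contains Hal, so S4 is forced; the remaining 4 points need at least 2 more blocks (each remaining block adds at most 3) — so at least 3 blocks are needed, and 3 is optimal.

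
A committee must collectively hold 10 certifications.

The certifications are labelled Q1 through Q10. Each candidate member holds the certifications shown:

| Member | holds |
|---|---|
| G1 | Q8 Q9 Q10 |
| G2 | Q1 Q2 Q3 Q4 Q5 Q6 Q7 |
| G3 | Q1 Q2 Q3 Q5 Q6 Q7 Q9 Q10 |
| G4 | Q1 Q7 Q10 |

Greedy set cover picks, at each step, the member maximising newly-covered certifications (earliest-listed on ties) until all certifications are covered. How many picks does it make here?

3

Greedy: pick G3 (covers 8 new) → pick G1 (covers 1 new) → pick G2 (covers 1 new). Total picks: 3.
(The true minimum cover uses only 2 members, so greedy is not optimal here.)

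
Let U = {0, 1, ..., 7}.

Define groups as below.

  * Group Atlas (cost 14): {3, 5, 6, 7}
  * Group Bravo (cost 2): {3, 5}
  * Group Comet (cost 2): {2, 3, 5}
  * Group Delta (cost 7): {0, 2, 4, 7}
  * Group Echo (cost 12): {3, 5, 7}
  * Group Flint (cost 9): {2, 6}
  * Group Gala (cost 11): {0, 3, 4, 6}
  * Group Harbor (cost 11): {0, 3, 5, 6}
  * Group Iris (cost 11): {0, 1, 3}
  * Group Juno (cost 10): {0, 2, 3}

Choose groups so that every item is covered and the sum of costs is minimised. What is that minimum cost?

29

Delta, Harbor, Iris together cover every item (Delta ∪ Harbor ∪ Iris = {0, 1, 2, 3, 4, 5, 6, 7}); total cost 7 + 11 + 11 = 29.
No covering selection has total cost below 29.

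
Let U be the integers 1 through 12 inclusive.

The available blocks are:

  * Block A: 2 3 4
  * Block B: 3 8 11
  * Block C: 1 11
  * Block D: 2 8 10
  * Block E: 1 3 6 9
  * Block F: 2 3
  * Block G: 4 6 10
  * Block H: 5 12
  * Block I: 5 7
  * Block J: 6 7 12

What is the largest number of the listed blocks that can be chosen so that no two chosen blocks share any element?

C, F, G, I are pairwise disjoint (C={1,11}; F={2,3}; G={4,6,10}; I={5,7}).
Every remaining block overlaps one of these, and no 5 of the listed blocks are pairwise disjoint, so 4 is the maximum.

4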